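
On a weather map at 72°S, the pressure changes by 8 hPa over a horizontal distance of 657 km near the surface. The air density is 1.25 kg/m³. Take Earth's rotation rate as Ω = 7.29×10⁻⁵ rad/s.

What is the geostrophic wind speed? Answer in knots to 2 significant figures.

14 knots

Coriolis parameter at 72°S:
f = 2Ω sin φ = 2 × 7.29×10⁻⁵ × sin 72° = 1.39×10⁻⁴ s⁻¹
Pressure gradient: |∂P/∂n| = 800 Pa / 657000 m = 1.22×10⁻³ Pa/m
Geostrophic balance (pressure-gradient force = Coriolis force):
V_g = (1/(fρ)) |∂P/∂n| = 1.22×10⁻³ / (1.39×10⁻⁴ × 1.25) = 7.03 m/s
Converting: 7.03 m/s × 1.944 = 14 knots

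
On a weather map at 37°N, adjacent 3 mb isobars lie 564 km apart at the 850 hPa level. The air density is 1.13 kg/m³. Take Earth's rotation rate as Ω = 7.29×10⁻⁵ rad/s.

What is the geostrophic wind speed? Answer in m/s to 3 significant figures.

Coriolis parameter at 37°N:
f = 2Ω sin φ = 2 × 7.29×10⁻⁵ × sin 37° = 8.77×10⁻⁵ s⁻¹
Pressure gradient: |∂P/∂n| = 300 Pa / 564000 m = 5.32×10⁻⁴ Pa/m
Geostrophic balance (pressure-gradient force = Coriolis force):
V_g = (1/(fρ)) |∂P/∂n| = 5.32×10⁻⁴ / (8.77×10⁻⁵ × 1.13) = 5.36 m/s

5.36 m/s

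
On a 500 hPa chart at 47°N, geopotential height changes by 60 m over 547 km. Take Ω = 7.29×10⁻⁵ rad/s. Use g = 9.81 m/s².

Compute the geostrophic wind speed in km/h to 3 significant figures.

Coriolis parameter at 47°N:
f = 2Ω sin φ = 2 × 7.29×10⁻⁵ × sin 47° = 1.07×10⁻⁴ s⁻¹
Height gradient: |∂Z/∂n| = 60 m / 547000 m = 1.10×10⁻⁴
On a pressure surface, geostrophic balance gives V_g = (g/f)|∂Z/∂n|:
V_g = 9.81 × 1.10×10⁻⁴ / 1.07×10⁻⁴ = 10.1 m/s
Converting: 10.1 m/s × 3.6 = 36.3 km/h

36.3 km/h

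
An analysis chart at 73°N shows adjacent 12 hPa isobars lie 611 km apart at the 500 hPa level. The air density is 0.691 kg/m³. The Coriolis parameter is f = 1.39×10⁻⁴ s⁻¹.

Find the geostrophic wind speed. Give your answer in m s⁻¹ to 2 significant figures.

20 m s⁻¹

Pressure gradient: |∂P/∂n| = 1200 Pa / 611000 m = 1.96×10⁻³ Pa/m
Geostrophic balance (pressure-gradient force = Coriolis force):
V_g = (1/(fρ)) |∂P/∂n| = 1.96×10⁻³ / (1.39×10⁻⁴ × 0.691) = 20.4 m/s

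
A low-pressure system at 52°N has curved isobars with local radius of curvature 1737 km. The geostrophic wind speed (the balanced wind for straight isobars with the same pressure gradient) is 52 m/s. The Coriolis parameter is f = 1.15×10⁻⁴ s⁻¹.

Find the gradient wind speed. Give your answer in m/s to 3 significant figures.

Around a low, centrifugal force acts outward with Coriolis, so pressure-gradient force balances both:
(1/ρ)|∂P/∂n| = fV + V²/R  →  V² + fR·V − fR·V_g = 0
With fR = 1.15×10⁻⁴ × 1737×10³ m = 200 m/s:
V = [−fR + √((fR)² + 4 fR V_g)]/2 = [−200 + √(200² + 4×200×52)]/2 = 42.8 m/s
Subgeostrophic (V < V_g = 52 m/s), as expected around a low.

42.8 m/s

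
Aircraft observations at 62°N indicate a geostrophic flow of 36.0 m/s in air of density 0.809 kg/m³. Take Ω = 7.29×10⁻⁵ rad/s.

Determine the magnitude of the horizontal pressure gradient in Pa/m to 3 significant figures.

3.75×10⁻³ Pa/m

Coriolis parameter at 62°N:
f = 2Ω sin φ = 2 × 7.29×10⁻⁵ × sin 62° = 1.29×10⁻⁴ s⁻¹
Geostrophic balance rearranged: |∂P/∂n| = f ρ V_g
|∂P/∂n| = 1.29×10⁻⁴ × 0.809 × 36.0 = 3.75×10⁻³ Pa/m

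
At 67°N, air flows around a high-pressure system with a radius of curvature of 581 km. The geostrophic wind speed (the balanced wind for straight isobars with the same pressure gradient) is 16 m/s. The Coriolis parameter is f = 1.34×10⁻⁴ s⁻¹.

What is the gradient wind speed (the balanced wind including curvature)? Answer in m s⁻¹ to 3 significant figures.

22.5 m s⁻¹

Around a high, pressure-gradient force acts outward with centrifugal, so Coriolis balances both:
fV = (1/ρ)|∂P/∂n| + V²/R  →  V² − fR·V + fR·V_g = 0
With fR = 1.34×10⁻⁴ × 581×10³ m = 77.9 m/s:
V = [fR − √((fR)² − 4 fR V_g)]/2 = [77.9 − √(77.9² − 4×77.9×16)]/2 = 22.5 m/s
Supergeostrophic (V > V_g = 16 m/s), as expected around a high.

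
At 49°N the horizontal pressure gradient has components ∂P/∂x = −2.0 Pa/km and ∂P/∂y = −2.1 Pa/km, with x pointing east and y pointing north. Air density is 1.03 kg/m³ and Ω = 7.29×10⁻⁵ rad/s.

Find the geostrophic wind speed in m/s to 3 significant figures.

25.6 m/s

Coriolis parameter at 49°N:
f = 2Ω sin φ = 2 × 7.29×10⁻⁵ × sin 49° = 1.10×10⁻⁴ s⁻¹
Component geostrophic relations (x east, y north):
u_g = −(1/(fρ)) ∂P/∂y,  v_g = (1/(fρ)) ∂P/∂x
u_g = −(−2.1×10⁻³)/(1.10×10⁻⁴ × 1.03) = 18.5 m/s;  v_g = (−2.0×10⁻³)/(1.10×10⁻⁴ × 1.03) = −17.6 m/s
|V_g| = √(u_g² + v_g²) = 25.6 m/s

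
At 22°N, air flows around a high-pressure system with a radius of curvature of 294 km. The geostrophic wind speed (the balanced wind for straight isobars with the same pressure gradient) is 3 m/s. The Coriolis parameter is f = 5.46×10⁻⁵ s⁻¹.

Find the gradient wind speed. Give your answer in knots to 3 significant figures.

Around a high, pressure-gradient force acts outward with centrifugal, so Coriolis balances both:
fV = (1/ρ)|∂P/∂n| + V²/R  →  V² − fR·V + fR·V_g = 0
With fR = 5.46×10⁻⁵ × 294×10³ m = 16.1 m/s:
V = [fR − √((fR)² − 4 fR V_g)]/2 = [16.1 − √(16.1² − 4×16.1×3)]/2 = 3.99 m/s
Supergeostrophic (V > V_g = 3 m/s), as expected around a high.
Converting: 3.99 m/s × 1.944 = 7.76 knots

7.76 knots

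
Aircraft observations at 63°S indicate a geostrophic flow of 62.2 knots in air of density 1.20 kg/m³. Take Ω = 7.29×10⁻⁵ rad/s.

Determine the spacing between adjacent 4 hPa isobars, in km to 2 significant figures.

80 km

Coriolis parameter at 63°S:
f = 2Ω sin φ = 2 × 7.29×10⁻⁵ × sin 63° = 1.30×10⁻⁴ s⁻¹
Wind speed in SI: 62.2 knots = 32.0 m/s
Geostrophic balance rearranged: |∂P/∂n| = f ρ V_g
|∂P/∂n| = 1.30×10⁻⁴ × 1.20 × 32.0 = 4.99×10⁻³ Pa/m
Isobar spacing: Δn = ΔP/|∂P/∂n| = 400 Pa / 4.99×10⁻³ Pa/m = 80188 m ≈ 80 km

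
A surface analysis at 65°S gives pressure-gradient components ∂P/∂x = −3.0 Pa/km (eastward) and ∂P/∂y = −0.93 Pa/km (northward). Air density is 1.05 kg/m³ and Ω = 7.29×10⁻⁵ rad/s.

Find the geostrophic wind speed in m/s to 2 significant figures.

23 m/s

Coriolis parameter at 65°S:
f = 2Ω sin φ = 2 × 7.29×10⁻⁵ × sin 65° = 1.32×10⁻⁴ s⁻¹
In the Southern Hemisphere f is negative: f = −1.32×10⁻⁴ s⁻¹.
Component geostrophic relations (x east, y north):
u_g = −(1/(fρ)) ∂P/∂y,  v_g = (1/(fρ)) ∂P/∂x
u_g = −(−0.93×10⁻³)/(−1.32×10⁻⁴ × 1.05) = −6.70 m/s;  v_g = (−3.0×10⁻³)/(−1.32×10⁻⁴ × 1.05) = 21.6 m/s
|V_g| = √(u_g² + v_g²) = 22.6 m/s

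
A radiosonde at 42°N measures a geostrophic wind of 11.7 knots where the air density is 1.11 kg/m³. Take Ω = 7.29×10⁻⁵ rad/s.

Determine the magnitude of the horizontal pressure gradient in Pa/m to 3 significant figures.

6.52×10⁻⁴ Pa/m

Coriolis parameter at 42°N:
f = 2Ω sin φ = 2 × 7.29×10⁻⁵ × sin 42° = 9.76×10⁻⁵ s⁻¹
Wind speed in SI: 11.7 knots = 6.02 m/s
Geostrophic balance rearranged: |∂P/∂n| = f ρ V_g
|∂P/∂n| = 9.76×10⁻⁵ × 1.11 × 6.02 = 6.52×10⁻⁴ Pa/m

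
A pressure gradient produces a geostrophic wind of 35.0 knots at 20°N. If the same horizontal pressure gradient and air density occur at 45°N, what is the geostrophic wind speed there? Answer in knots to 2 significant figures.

17 knots

With the same pressure gradient and density, V_g ∝ 1/f ∝ 1/sin φ.
V₂ = V₁ · sin φ₁ / sin φ₂ = 35.0 × sin 20° / sin 45°
V₂ = 35.0 × 0.3420/0.7071 = 17 knots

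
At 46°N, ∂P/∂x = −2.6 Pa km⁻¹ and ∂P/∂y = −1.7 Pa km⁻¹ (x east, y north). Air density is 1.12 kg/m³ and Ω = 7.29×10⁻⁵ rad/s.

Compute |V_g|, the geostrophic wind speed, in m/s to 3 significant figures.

Coriolis parameter at 46°N:
f = 2Ω sin φ = 2 × 7.29×10⁻⁵ × sin 46° = 1.05×10⁻⁴ s⁻¹
Component geostrophic relations (x east, y north):
u_g = −(1/(fρ)) ∂P/∂y,  v_g = (1/(fρ)) ∂P/∂x
u_g = −(−1.7×10⁻³)/(1.05×10⁻⁴ × 1.12) = 14.5 m/s;  v_g = (−2.6×10⁻³)/(1.05×10⁻⁴ × 1.12) = −22.1 m/s
|V_g| = √(u_g² + v_g²) = 26.4 m/s

26.4 m/s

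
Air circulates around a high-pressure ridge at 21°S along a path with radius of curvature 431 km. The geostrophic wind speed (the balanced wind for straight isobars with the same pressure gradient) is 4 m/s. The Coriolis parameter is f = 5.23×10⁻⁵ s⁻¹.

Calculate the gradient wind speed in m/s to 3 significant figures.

5.20 m/s

Around a high, pressure-gradient force acts outward with centrifugal, so Coriolis balances both:
fV = (1/ρ)|∂P/∂n| + V²/R  →  V² − fR·V + fR·V_g = 0
With fR = 5.23×10⁻⁵ × 431×10³ m = 22.5 m/s:
V = [fR − √((fR)² − 4 fR V_g)]/2 = [22.5 − √(22.5² − 4×22.5×4)]/2 = 5.2 m/s
Supergeostrophic (V > V_g = 4 m/s), as expected around a high.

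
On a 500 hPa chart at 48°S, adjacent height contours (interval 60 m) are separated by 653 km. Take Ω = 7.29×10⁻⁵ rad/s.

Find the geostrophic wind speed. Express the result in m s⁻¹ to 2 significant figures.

Coriolis parameter at 48°S:
f = 2Ω sin φ = 2 × 7.29×10⁻⁵ × sin 48° = 1.08×10⁻⁴ s⁻¹
Height gradient: |∂Z/∂n| = 60 m / 653000 m = 9.19×10⁻⁵
On a pressure surface, geostrophic balance gives V_g = (g/f)|∂Z/∂n|:
V_g = 9.81 × 9.19×10⁻⁵ / 1.08×10⁻⁴ = 8.32 m/s

8.3 m s⁻¹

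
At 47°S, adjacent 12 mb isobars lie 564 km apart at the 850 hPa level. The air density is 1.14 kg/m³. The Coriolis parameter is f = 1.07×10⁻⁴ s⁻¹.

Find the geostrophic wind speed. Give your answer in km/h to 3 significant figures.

62.8 km/h

Pressure gradient: |∂P/∂n| = 1200 Pa / 564000 m = 2.13×10⁻³ Pa/m
Geostrophic balance (pressure-gradient force = Coriolis force):
V_g = (1/(fρ)) |∂P/∂n| = 2.13×10⁻³ / (1.07×10⁻⁴ × 1.14) = 17.4 m/s
Converting: 17.4 m/s × 3.6 = 62.8 km/h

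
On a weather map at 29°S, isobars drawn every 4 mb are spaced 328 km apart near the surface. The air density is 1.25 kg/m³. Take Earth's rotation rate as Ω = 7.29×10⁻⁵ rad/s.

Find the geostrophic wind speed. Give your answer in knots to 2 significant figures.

27 knots

Coriolis parameter at 29°S:
f = 2Ω sin φ = 2 × 7.29×10⁻⁵ × sin 29° = 7.07×10⁻⁵ s⁻¹
Pressure gradient: |∂P/∂n| = 400 Pa / 328000 m = 1.22×10⁻³ Pa/m
Geostrophic balance (pressure-gradient force = Coriolis force):
V_g = (1/(fρ)) |∂P/∂n| = 1.22×10⁻³ / (7.07×10⁻⁵ × 1.25) = 13.8 m/s
Converting: 13.8 m/s × 1.944 = 27 knots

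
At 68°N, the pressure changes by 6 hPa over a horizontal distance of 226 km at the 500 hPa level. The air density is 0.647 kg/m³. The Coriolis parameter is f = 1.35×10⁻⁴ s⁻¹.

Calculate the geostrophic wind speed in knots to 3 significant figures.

59.1 knots

Pressure gradient: |∂P/∂n| = 600 Pa / 226000 m = 2.65×10⁻³ Pa/m
Geostrophic balance (pressure-gradient force = Coriolis force):
V_g = (1/(fρ)) |∂P/∂n| = 2.65×10⁻³ / (1.35×10⁻⁴ × 0.647) = 30.4 m/s
Converting: 30.4 m/s × 1.944 = 59.1 knots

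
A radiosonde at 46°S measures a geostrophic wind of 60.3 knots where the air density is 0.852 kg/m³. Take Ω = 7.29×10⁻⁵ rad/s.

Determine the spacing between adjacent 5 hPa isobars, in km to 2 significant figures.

Coriolis parameter at 46°S:
f = 2Ω sin φ = 2 × 7.29×10⁻⁵ × sin 46° = 1.05×10⁻⁴ s⁻¹
Wind speed in SI: 60.3 knots = 31.0 m/s
Geostrophic balance rearranged: |∂P/∂n| = f ρ V_g
|∂P/∂n| = 1.05×10⁻⁴ × 0.852 × 31.0 = 2.77×10⁻³ Pa/m
Isobar spacing: Δn = ΔP/|∂P/∂n| = 500 Pa / 2.77×10⁻³ Pa/m = 180378 m ≈ 180 km

180 km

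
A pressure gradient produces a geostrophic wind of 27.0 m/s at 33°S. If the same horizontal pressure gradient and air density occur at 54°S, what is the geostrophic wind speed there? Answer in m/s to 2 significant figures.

18 m/s

With the same pressure gradient and density, V_g ∝ 1/f ∝ 1/sin φ.
V₂ = V₁ · sin φ₁ / sin φ₂ = 27.0 × sin 33° / sin 54°
V₂ = 27.0 × 0.5446/0.8090 = 18 m/s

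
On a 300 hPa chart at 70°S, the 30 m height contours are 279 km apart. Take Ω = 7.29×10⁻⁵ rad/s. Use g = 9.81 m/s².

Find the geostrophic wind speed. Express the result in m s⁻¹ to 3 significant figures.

Coriolis parameter at 70°S:
f = 2Ω sin φ = 2 × 7.29×10⁻⁵ × sin 70° = 1.37×10⁻⁴ s⁻¹
Height gradient: |∂Z/∂n| = 30 m / 279000 m = 1.08×10⁻⁴
On a pressure surface, geostrophic balance gives V_g = (g/f)|∂Z/∂n|:
V_g = 9.81 × 1.08×10⁻⁴ / 1.37×10⁻⁴ = 7.70 m/s

7.70 m s⁻¹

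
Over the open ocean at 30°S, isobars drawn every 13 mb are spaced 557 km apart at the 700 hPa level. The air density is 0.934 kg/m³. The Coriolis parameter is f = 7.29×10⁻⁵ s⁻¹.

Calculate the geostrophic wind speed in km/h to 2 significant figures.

Pressure gradient: |∂P/∂n| = 1300 Pa / 557000 m = 2.33×10⁻³ Pa/m
Geostrophic balance (pressure-gradient force = Coriolis force):
V_g = (1/(fρ)) |∂P/∂n| = 2.33×10⁻³ / (7.29×10⁻⁵ × 0.934) = 34.3 m/s
Converting: 34.3 m/s × 3.6 = 120 km/h

120 km/h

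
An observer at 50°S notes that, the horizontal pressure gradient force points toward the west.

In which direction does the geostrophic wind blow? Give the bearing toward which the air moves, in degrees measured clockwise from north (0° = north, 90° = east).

The pressure-gradient force points toward the west (bearing 270°).
Geostrophic balance: in the Southern Hemisphere the Coriolis force deflects motion to the left, so the geostrophic wind blows 90° to the left of the pressure-gradient force (low pressure on the right).
Rotating 270° by 90° counterclockwise gives 180° — the wind blows toward the south.

180°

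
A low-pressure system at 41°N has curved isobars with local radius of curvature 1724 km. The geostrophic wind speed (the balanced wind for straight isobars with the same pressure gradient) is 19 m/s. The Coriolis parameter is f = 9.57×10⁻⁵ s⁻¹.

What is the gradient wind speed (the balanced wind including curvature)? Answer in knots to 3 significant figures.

33.4 knots

Around a low, centrifugal force acts outward with Coriolis, so pressure-gradient force balances both:
(1/ρ)|∂P/∂n| = fV + V²/R  →  V² + fR·V − fR·V_g = 0
With fR = 9.57×10⁻⁵ × 1724×10³ m = 165 m/s:
V = [−fR + √((fR)² + 4 fR V_g)]/2 = [−165 + √(165² + 4×165×19)]/2 = 17.2 m/s
Subgeostrophic (V < V_g = 19 m/s), as expected around a low.
Converting: 17.2 m/s × 1.944 = 33.4 knots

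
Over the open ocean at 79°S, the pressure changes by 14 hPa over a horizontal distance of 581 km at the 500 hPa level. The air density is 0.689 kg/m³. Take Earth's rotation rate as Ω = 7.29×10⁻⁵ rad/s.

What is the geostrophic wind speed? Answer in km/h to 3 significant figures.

88.0 km/h

Coriolis parameter at 79°S:
f = 2Ω sin φ = 2 × 7.29×10⁻⁵ × sin 79° = 1.43×10⁻⁴ s⁻¹
Pressure gradient: |∂P/∂n| = 1400 Pa / 581000 m = 2.41×10⁻³ Pa/m
Geostrophic balance (pressure-gradient force = Coriolis force):
V_g = (1/(fρ)) |∂P/∂n| = 2.41×10⁻³ / (1.43×10⁻⁴ × 0.689) = 24.4 m/s
Converting: 24.4 m/s × 3.6 = 88.0 km/h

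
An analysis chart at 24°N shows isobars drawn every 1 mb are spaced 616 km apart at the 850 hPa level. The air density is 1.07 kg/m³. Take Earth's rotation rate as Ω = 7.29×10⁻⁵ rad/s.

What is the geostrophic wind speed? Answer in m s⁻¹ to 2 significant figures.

2.6 m s⁻¹

Coriolis parameter at 24°N:
f = 2Ω sin φ = 2 × 7.29×10⁻⁵ × sin 24° = 5.93×10⁻⁵ s⁻¹
Pressure gradient: |∂P/∂n| = 100 Pa / 616000 m = 1.62×10⁻⁴ Pa/m
Geostrophic balance (pressure-gradient force = Coriolis force):
V_g = (1/(fρ)) |∂P/∂n| = 1.62×10⁻⁴ / (5.93×10⁻⁵ × 1.07) = 2.56 m/s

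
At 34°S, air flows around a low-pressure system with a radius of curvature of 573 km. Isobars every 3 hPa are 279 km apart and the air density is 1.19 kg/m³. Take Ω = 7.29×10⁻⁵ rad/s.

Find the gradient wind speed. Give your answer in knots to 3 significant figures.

Coriolis parameter at 34°S:
f = 2Ω sin φ = 2 × 7.29×10⁻⁵ × sin 34° = 8.15×10⁻⁵ s⁻¹
Pressure gradient: |∂P/∂n| = 300 Pa / 279000 m = 1.08×10⁻³ Pa/m
Geostrophic speed: V_g = |∂P/∂n|/(fρ) = 1.08×10⁻³/(8.15×10⁻⁵ × 1.19) = 11.1 m/s
Around a low, centrifugal force acts outward with Coriolis, so pressure-gradient force balances both:
(1/ρ)|∂P/∂n| = fV + V²/R  →  V² + fR·V − fR·V_g = 0
With fR = 8.15×10⁻⁵ × 573×10³ m = 46.7 m/s:
V = [−fR + √((fR)² + 4 fR V_g)]/2 = [−46.7 + √(46.7² + 4×46.7×11.1)]/2 = 9.25 m/s
Subgeostrophic (V < V_g = 11.1 m/s), as expected around a low.
Converting: 9.25 m/s × 1.944 = 18.0 knots

18.0 knots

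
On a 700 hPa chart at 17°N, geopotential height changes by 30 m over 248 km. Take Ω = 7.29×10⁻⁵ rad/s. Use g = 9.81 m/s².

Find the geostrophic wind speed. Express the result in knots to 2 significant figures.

Coriolis parameter at 17°N:
f = 2Ω sin φ = 2 × 7.29×10⁻⁵ × sin 17° = 4.26×10⁻⁵ s⁻¹
Height gradient: |∂Z/∂n| = 30 m / 248000 m = 1.21×10⁻⁴
On a pressure surface, geostrophic balance gives V_g = (g/f)|∂Z/∂n|:
V_g = 9.81 × 1.21×10⁻⁴ / 4.26×10⁻⁵ = 27.8 m/s
Converting: 27.8 m/s × 1.944 = 54 knots

54 knots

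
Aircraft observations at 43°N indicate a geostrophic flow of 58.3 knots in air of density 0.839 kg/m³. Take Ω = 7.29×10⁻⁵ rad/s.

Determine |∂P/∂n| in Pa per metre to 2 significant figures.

Coriolis parameter at 43°N:
f = 2Ω sin φ = 2 × 7.29×10⁻⁵ × sin 43° = 9.94×10⁻⁵ s⁻¹
Wind speed in SI: 58.3 knots = 30.0 m/s
Geostrophic balance rearranged: |∂P/∂n| = f ρ V_g
|∂P/∂n| = 9.94×10⁻⁵ × 0.839 × 30.0 = 2.50×10⁻³ Pa/m

2.5×10⁻³ Pa/m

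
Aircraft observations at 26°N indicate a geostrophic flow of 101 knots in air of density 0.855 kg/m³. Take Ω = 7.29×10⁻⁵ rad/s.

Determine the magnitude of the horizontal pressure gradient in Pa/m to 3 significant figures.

Coriolis parameter at 26°N:
f = 2Ω sin φ = 2 × 7.29×10⁻⁵ × sin 26° = 6.39×10⁻⁵ s⁻¹
Wind speed in SI: 101 knots = 52.0 m/s
Geostrophic balance rearranged: |∂P/∂n| = f ρ V_g
|∂P/∂n| = 6.39×10⁻⁵ × 0.855 × 52.0 = 2.84×10⁻³ Pa/m

2.84×10⁻³ Pa/m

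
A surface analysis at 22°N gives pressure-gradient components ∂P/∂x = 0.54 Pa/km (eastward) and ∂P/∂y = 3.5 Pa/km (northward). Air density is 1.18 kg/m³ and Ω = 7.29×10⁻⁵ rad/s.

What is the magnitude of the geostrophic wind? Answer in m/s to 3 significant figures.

54.9 m/s

Coriolis parameter at 22°N:
f = 2Ω sin φ = 2 × 7.29×10⁻⁵ × sin 22° = 5.46×10⁻⁵ s⁻¹
Component geostrophic relations (x east, y north):
u_g = −(1/(fρ)) ∂P/∂y,  v_g = (1/(fρ)) ∂P/∂x
u_g = −(3.5×10⁻³)/(5.46×10⁻⁵ × 1.18) = −54.3 m/s;  v_g = (0.54×10⁻³)/(5.46×10⁻⁵ × 1.18) = 8.38 m/s
|V_g| = √(u_g² + v_g²) = 54.9 m/s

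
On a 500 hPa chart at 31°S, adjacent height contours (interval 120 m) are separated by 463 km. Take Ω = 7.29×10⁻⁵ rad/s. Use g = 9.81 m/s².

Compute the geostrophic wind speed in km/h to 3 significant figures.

122 km/h

Coriolis parameter at 31°S:
f = 2Ω sin φ = 2 × 7.29×10⁻⁵ × sin 31° = 7.51×10⁻⁵ s⁻¹
Height gradient: |∂Z/∂n| = 120 m / 463000 m = 2.59×10⁻⁴
On a pressure surface, geostrophic balance gives V_g = (g/f)|∂Z/∂n|:
V_g = 9.81 × 2.59×10⁻⁴ / 7.51×10⁻⁵ = 33.9 m/s
Converting: 33.9 m/s × 3.6 = 122 km/h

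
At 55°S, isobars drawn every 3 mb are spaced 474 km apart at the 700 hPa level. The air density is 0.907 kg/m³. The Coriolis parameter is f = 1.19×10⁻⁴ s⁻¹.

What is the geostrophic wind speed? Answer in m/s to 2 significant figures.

Pressure gradient: |∂P/∂n| = 300 Pa / 474000 m = 6.33×10⁻⁴ Pa/m
Geostrophic balance (pressure-gradient force = Coriolis force):
V_g = (1/(fρ)) |∂P/∂n| = 6.33×10⁻⁴ / (1.19×10⁻⁴ × 0.907) = 5.86 m/s

5.9 m/s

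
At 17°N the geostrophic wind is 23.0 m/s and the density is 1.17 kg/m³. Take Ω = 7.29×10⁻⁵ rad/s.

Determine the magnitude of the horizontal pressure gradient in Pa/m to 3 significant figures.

1.15×10⁻³ Pa/m

Coriolis parameter at 17°N:
f = 2Ω sin φ = 2 × 7.29×10⁻⁵ × sin 17° = 4.26×10⁻⁵ s⁻¹
Geostrophic balance rearranged: |∂P/∂n| = f ρ V_g
|∂P/∂n| = 4.26×10⁻⁵ × 1.17 × 23.0 = 1.15×10⁻³ Pa/m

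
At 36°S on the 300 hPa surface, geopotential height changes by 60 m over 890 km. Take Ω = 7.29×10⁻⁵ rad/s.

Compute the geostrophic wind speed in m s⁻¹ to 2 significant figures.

7.7 m s⁻¹

Coriolis parameter at 36°S:
f = 2Ω sin φ = 2 × 7.29×10⁻⁵ × sin 36° = 8.57×10⁻⁵ s⁻¹
Height gradient: |∂Z/∂n| = 60 m / 890000 m = 6.74×10⁻⁵
On a pressure surface, geostrophic balance gives V_g = (g/f)|∂Z/∂n|:
V_g = 9.81 × 6.74×10⁻⁵ / 8.57×10⁻⁵ = 7.72 m/s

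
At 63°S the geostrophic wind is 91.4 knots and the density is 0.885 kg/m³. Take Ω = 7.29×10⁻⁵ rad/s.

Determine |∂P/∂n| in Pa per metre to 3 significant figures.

Coriolis parameter at 63°S:
f = 2Ω sin φ = 2 × 7.29×10⁻⁵ × sin 63° = 1.30×10⁻⁴ s⁻¹
Wind speed in SI: 91.4 knots = 47.0 m/s
Geostrophic balance rearranged: |∂P/∂n| = f ρ V_g
|∂P/∂n| = 1.30×10⁻⁴ × 0.885 × 47.0 = 5.41×10⁻³ Pa/m

5.41×10⁻³ Pa/m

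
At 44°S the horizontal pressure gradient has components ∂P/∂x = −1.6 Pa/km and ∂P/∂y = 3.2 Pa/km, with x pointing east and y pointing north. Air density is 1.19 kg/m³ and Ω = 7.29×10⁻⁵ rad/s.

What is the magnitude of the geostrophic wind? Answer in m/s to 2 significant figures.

Coriolis parameter at 44°S:
f = 2Ω sin φ = 2 × 7.29×10⁻⁵ × sin 44° = 1.01×10⁻⁴ s⁻¹
In the Southern Hemisphere f is negative: f = −1.01×10⁻⁴ s⁻¹.
Component geostrophic relations (x east, y north):
u_g = −(1/(fρ)) ∂P/∂y,  v_g = (1/(fρ)) ∂P/∂x
u_g = −(3.2×10⁻³)/(−1.01×10⁻⁴ × 1.19) = 26.6 m/s;  v_g = (−1.6×10⁻³)/(−1.01×10⁻⁴ × 1.19) = 13.3 m/s
|V_g| = √(u_g² + v_g²) = 29.7 m/s

30 m/s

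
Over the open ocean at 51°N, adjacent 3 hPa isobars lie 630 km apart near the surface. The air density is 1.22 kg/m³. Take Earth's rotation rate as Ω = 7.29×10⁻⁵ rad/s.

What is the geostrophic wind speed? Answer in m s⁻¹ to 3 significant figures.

Coriolis parameter at 51°N:
f = 2Ω sin φ = 2 × 7.29×10⁻⁵ × sin 51° = 1.13×10⁻⁴ s⁻¹
Pressure gradient: |∂P/∂n| = 300 Pa / 630000 m = 4.76×10⁻⁴ Pa/m
Geostrophic balance (pressure-gradient force = Coriolis force):
V_g = (1/(fρ)) |∂P/∂n| = 4.76×10⁻⁴ / (1.13×10⁻⁴ × 1.22) = 3.44 m/s

3.44 m s⁻¹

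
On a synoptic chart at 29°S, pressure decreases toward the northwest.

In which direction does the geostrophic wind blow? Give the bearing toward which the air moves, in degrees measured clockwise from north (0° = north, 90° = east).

The pressure-gradient force points toward the northwest (bearing 315°).
Geostrophic balance: in the Southern Hemisphere the Coriolis force deflects motion to the left, so the geostrophic wind blows 90° to the left of the pressure-gradient force (low pressure on the right).
Rotating 315° by 90° counterclockwise gives 225° — the wind blows toward the southwest.

225°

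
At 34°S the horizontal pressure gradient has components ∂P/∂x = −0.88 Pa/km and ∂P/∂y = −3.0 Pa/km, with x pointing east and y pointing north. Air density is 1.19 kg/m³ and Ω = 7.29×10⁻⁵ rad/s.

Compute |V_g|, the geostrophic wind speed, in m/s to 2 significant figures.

32 m/s

Coriolis parameter at 34°S:
f = 2Ω sin φ = 2 × 7.29×10⁻⁵ × sin 34° = 8.15×10⁻⁵ s⁻¹
In the Southern Hemisphere f is negative: f = −8.15×10⁻⁵ s⁻¹.
Component geostrophic relations (x east, y north):
u_g = −(1/(fρ)) ∂P/∂y,  v_g = (1/(fρ)) ∂P/∂x
u_g = −(−3.0×10⁻³)/(−8.15×10⁻⁵ × 1.19) = −30.9 m/s;  v_g = (−0.88×10⁻³)/(−8.15×10⁻⁵ × 1.19) = 9.07 m/s
|V_g| = √(u_g² + v_g²) = 32.2 m/s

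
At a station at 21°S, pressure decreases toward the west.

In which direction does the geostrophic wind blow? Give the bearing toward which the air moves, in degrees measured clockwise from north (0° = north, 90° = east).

180°

The pressure-gradient force points toward the west (bearing 270°).
Geostrophic balance: in the Southern Hemisphere the Coriolis force deflects motion to the left, so the geostrophic wind blows 90° to the left of the pressure-gradient force (low pressure on the right).
Rotating 270° by 90° counterclockwise gives 180° — the wind blows toward the south.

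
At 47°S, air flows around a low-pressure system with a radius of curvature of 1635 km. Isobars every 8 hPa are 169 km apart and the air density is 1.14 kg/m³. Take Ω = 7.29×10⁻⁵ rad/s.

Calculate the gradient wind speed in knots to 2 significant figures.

Coriolis parameter at 47°S:
f = 2Ω sin φ = 2 × 7.29×10⁻⁵ × sin 47° = 1.07×10⁻⁴ s⁻¹
Pressure gradient: |∂P/∂n| = 800 Pa / 169000 m = 4.73×10⁻³ Pa/m
Geostrophic speed: V_g = |∂P/∂n|/(fρ) = 4.73×10⁻³/(1.07×10⁻⁴ × 1.14) = 38.9 m/s
Around a low, centrifugal force acts outward with Coriolis, so pressure-gradient force balances both:
(1/ρ)|∂P/∂n| = fV + V²/R  →  V² + fR·V − fR·V_g = 0
With fR = 1.07×10⁻⁴ × 1635×10³ m = 174 m/s:
V = [−fR + √((fR)² + 4 fR V_g)]/2 = [−174 + √(174² + 4×174×38.9)]/2 = 32.8 m/s
Subgeostrophic (V < V_g = 38.9 m/s), as expected around a low.
Converting: 32.8 m/s × 1.944 = 64 knots

64 knots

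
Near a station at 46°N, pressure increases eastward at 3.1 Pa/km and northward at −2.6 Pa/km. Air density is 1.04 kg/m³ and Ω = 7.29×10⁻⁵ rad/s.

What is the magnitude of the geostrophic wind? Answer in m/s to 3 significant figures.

37.1 m/s

Coriolis parameter at 46°N:
f = 2Ω sin φ = 2 × 7.29×10⁻⁵ × sin 46° = 1.05×10⁻⁴ s⁻¹
Component geostrophic relations (x east, y north):
u_g = −(1/(fρ)) ∂P/∂y,  v_g = (1/(fρ)) ∂P/∂x
u_g = −(−2.6×10⁻³)/(1.05×10⁻⁴ × 1.04) = 23.8 m/s;  v_g = (3.1×10⁻³)/(1.05×10⁻⁴ × 1.04) = 28.4 m/s
|V_g| = √(u_g² + v_g²) = 37.1 m/s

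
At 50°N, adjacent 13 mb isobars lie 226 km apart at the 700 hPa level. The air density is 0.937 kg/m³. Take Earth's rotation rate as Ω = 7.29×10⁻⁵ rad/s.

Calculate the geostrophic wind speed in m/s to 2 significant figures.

Coriolis parameter at 50°N:
f = 2Ω sin φ = 2 × 7.29×10⁻⁵ × sin 50° = 1.12×10⁻⁴ s⁻¹
Pressure gradient: |∂P/∂n| = 1300 Pa / 226000 m = 5.75×10⁻³ Pa/m
Geostrophic balance (pressure-gradient force = Coriolis force):
V_g = (1/(fρ)) |∂P/∂n| = 5.75×10⁻³ / (1.12×10⁻⁴ × 0.937) = 55.0 m/s

55 m/s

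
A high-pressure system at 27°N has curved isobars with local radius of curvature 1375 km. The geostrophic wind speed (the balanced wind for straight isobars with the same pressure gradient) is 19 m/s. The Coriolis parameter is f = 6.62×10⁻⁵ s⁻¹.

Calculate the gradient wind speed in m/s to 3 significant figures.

Around a high, pressure-gradient force acts outward with centrifugal, so Coriolis balances both:
fV = (1/ρ)|∂P/∂n| + V²/R  →  V² − fR·V + fR·V_g = 0
With fR = 6.62×10⁻⁵ × 1375×10³ m = 91.0 m/s:
V = [fR − √((fR)² − 4 fR V_g)]/2 = [91.0 − √(91.0² − 4×91.0×19)]/2 = 27 m/s
Supergeostrophic (V > V_g = 19 m/s), as expected around a high.

27.0 m/s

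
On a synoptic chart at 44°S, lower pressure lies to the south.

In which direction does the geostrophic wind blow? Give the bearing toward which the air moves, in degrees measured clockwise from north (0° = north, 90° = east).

The pressure-gradient force points toward the south (bearing 180°).
Geostrophic balance: in the Southern Hemisphere the Coriolis force deflects motion to the left, so the geostrophic wind blows 90° to the left of the pressure-gradient force (low pressure on the right).
Rotating 180° by 90° counterclockwise gives 090° — the wind blows toward the east.

090°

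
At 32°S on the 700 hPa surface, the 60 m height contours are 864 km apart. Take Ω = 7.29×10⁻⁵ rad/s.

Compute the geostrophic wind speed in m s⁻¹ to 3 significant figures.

8.82 m s⁻¹

Coriolis parameter at 32°S:
f = 2Ω sin φ = 2 × 7.29×10⁻⁵ × sin 32° = 7.73×10⁻⁵ s⁻¹
Height gradient: |∂Z/∂n| = 60 m / 864000 m = 6.94×10⁻⁵
On a pressure surface, geostrophic balance gives V_g = (g/f)|∂Z/∂n|:
V_g = 9.81 × 6.94×10⁻⁵ / 7.73×10⁻⁵ = 8.82 m/s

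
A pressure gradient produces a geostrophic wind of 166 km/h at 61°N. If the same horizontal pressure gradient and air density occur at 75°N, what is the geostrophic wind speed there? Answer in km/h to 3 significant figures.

With the same pressure gradient and density, V_g ∝ 1/f ∝ 1/sin φ.
V₂ = V₁ · sin φ₁ / sin φ₂ = 166 × sin 61° / sin 75°
V₂ = 166 × 0.8746/0.9659 = 150 km/h

150 km/h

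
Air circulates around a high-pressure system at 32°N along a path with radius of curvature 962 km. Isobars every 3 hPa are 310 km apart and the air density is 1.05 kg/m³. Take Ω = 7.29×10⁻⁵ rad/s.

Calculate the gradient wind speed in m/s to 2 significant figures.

Coriolis parameter at 32°N:
f = 2Ω sin φ = 2 × 7.29×10⁻⁵ × sin 32° = 7.73×10⁻⁵ s⁻¹
Pressure gradient: |∂P/∂n| = 300 Pa / 310000 m = 9.68×10⁻⁴ Pa/m
Geostrophic speed: V_g = |∂P/∂n|/(fρ) = 9.68×10⁻⁴/(7.73×10⁻⁵ × 1.05) = 11.9 m/s
Around a high, pressure-gradient force acts outward with centrifugal, so Coriolis balances both:
fV = (1/ρ)|∂P/∂n| + V²/R  →  V² − fR·V + fR·V_g = 0
With fR = 7.73×10⁻⁵ × 962×10³ m = 74.3 m/s:
V = [fR − √((fR)² − 4 fR V_g)]/2 = [74.3 − √(74.3² − 4×74.3×11.9)]/2 = 14.9 m/s
Supergeostrophic (V > V_g = 11.9 m/s), as expected around a high.

15 m/s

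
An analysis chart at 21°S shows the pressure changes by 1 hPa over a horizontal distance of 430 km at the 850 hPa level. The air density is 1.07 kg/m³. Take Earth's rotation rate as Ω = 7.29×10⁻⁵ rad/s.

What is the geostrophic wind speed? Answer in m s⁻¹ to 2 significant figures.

4.2 m s⁻¹

Coriolis parameter at 21°S:
f = 2Ω sin φ = 2 × 7.29×10⁻⁵ × sin 21° = 5.23×10⁻⁵ s⁻¹
Pressure gradient: |∂P/∂n| = 100 Pa / 430000 m = 2.33×10⁻⁴ Pa/m
Geostrophic balance (pressure-gradient force = Coriolis force):
V_g = (1/(fρ)) |∂P/∂n| = 2.33×10⁻⁴ / (5.23×10⁻⁵ × 1.07) = 4.16 m/s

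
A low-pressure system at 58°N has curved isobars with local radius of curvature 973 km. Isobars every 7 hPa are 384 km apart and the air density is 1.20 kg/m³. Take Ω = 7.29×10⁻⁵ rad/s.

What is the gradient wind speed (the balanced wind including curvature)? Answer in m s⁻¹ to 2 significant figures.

11 m s⁻¹

Coriolis parameter at 58°N:
f = 2Ω sin φ = 2 × 7.29×10⁻⁵ × sin 58° = 1.24×10⁻⁴ s⁻¹
Pressure gradient: |∂P/∂n| = 700 Pa / 384000 m = 1.82×10⁻³ Pa/m
Geostrophic speed: V_g = |∂P/∂n|/(fρ) = 1.82×10⁻³/(1.24×10⁻⁴ × 1.20) = 12.3 m/s
Around a low, centrifugal force acts outward with Coriolis, so pressure-gradient force balances both:
(1/ρ)|∂P/∂n| = fV + V²/R  →  V² + fR·V − fR·V_g = 0
With fR = 1.24×10⁻⁴ × 973×10³ m = 120 m/s:
V = [−fR + √((fR)² + 4 fR V_g)]/2 = [−120 + √(120² + 4×120×12.3)]/2 = 11.2 m/s
Subgeostrophic (V < V_g = 12.3 m/s), as expected around a low.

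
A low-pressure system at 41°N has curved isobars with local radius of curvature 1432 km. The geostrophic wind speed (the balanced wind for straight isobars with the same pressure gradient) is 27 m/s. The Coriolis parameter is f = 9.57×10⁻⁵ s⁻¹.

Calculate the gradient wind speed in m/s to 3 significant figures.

Around a low, centrifugal force acts outward with Coriolis, so pressure-gradient force balances both:
(1/ρ)|∂P/∂n| = fV + V²/R  →  V² + fR·V − fR·V_g = 0
With fR = 9.57×10⁻⁵ × 1432×10³ m = 137 m/s:
V = [−fR + √((fR)² + 4 fR V_g)]/2 = [−137 + √(137² + 4×137×27)]/2 = 23.1 m/s
Subgeostrophic (V < V_g = 27 m/s), as expected around a low.

23.1 m/s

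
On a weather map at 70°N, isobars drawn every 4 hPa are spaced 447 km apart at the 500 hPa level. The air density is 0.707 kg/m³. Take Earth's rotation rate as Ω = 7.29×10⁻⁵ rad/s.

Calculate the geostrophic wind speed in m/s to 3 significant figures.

9.24 m/s

Coriolis parameter at 70°N:
f = 2Ω sin φ = 2 × 7.29×10⁻⁵ × sin 70° = 1.37×10⁻⁴ s⁻¹
Pressure gradient: |∂P/∂n| = 400 Pa / 447000 m = 8.95×10⁻⁴ Pa/m
Geostrophic balance (pressure-gradient force = Coriolis force):
V_g = (1/(fρ)) |∂P/∂n| = 8.95×10⁻⁴ / (1.37×10⁻⁴ × 0.707) = 9.24 m/s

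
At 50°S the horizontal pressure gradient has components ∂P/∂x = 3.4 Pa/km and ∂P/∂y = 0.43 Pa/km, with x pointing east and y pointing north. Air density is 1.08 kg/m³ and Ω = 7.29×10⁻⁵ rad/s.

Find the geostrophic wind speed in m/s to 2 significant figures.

28 m/s

Coriolis parameter at 50°S:
f = 2Ω sin φ = 2 × 7.29×10⁻⁵ × sin 50° = 1.12×10⁻⁴ s⁻¹
In the Southern Hemisphere f is negative: f = −1.12×10⁻⁴ s⁻¹.
Component geostrophic relations (x east, y north):
u_g = −(1/(fρ)) ∂P/∂y,  v_g = (1/(fρ)) ∂P/∂x
u_g = −(0.43×10⁻³)/(−1.12×10⁻⁴ × 1.08) = 3.56 m/s;  v_g = (3.4×10⁻³)/(−1.12×10⁻⁴ × 1.08) = −28.2 m/s
|V_g| = √(u_g² + v_g²) = 28.4 m/s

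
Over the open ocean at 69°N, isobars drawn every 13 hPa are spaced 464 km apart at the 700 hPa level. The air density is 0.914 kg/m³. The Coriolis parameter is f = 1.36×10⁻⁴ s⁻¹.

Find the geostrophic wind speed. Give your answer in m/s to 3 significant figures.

Pressure gradient: |∂P/∂n| = 1300 Pa / 464000 m = 2.80×10⁻³ Pa/m
Geostrophic balance (pressure-gradient force = Coriolis force):
V_g = (1/(fρ)) |∂P/∂n| = 2.80×10⁻³ / (1.36×10⁻⁴ × 0.914) = 22.5 m/s

22.5 m/s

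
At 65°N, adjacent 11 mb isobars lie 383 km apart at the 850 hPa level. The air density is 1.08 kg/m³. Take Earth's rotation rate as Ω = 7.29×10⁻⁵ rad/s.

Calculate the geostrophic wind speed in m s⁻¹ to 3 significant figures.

Coriolis parameter at 65°N:
f = 2Ω sin φ = 2 × 7.29×10⁻⁵ × sin 65° = 1.32×10⁻⁴ s⁻¹
Pressure gradient: |∂P/∂n| = 1100 Pa / 383000 m = 2.87×10⁻³ Pa/m
Geostrophic balance (pressure-gradient force = Coriolis force):
V_g = (1/(fρ)) |∂P/∂n| = 2.87×10⁻³ / (1.32×10⁻⁴ × 1.08) = 20.1 m/s

20.1 m s⁻¹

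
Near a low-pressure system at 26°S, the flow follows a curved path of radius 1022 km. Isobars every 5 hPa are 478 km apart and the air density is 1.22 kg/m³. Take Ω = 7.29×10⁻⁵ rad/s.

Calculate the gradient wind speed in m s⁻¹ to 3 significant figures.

11.4 m s⁻¹

Coriolis parameter at 26°S:
f = 2Ω sin φ = 2 × 7.29×10⁻⁵ × sin 26° = 6.39×10⁻⁵ s⁻¹
Pressure gradient: |∂P/∂n| = 500 Pa / 478000 m = 1.05×10⁻³ Pa/m
Geostrophic speed: V_g = |∂P/∂n|/(fρ) = 1.05×10⁻³/(6.39×10⁻⁵ × 1.22) = 13.4 m/s
Around a low, centrifugal force acts outward with Coriolis, so pressure-gradient force balances both:
(1/ρ)|∂P/∂n| = fV + V²/R  →  V² + fR·V − fR·V_g = 0
With fR = 6.39×10⁻⁵ × 1022×10³ m = 65.3 m/s:
V = [−fR + √((fR)² + 4 fR V_g)]/2 = [−65.3 + √(65.3² + 4×65.3×13.4)]/2 = 11.4 m/s
Subgeostrophic (V < V_g = 13.4 m/s), as expected around a low.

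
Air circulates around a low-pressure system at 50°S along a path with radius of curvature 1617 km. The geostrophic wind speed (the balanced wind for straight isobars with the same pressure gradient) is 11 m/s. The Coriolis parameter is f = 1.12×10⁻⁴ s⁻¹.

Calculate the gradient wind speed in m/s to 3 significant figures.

Around a low, centrifugal force acts outward with Coriolis, so pressure-gradient force balances both:
(1/ρ)|∂P/∂n| = fV + V²/R  →  V² + fR·V − fR·V_g = 0
With fR = 1.12×10⁻⁴ × 1617×10³ m = 181 m/s:
V = [−fR + √((fR)² + 4 fR V_g)]/2 = [−181 + √(181² + 4×181×11)]/2 = 10.4 m/s
Subgeostrophic (V < V_g = 11 m/s), as expected around a low.

10.4 m/s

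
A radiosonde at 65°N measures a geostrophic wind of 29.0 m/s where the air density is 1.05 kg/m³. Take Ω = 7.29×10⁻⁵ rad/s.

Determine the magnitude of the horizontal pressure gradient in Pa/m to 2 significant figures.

4.0×10⁻³ Pa/m

Coriolis parameter at 65°N:
f = 2Ω sin φ = 2 × 7.29×10⁻⁵ × sin 65° = 1.32×10⁻⁴ s⁻¹
Geostrophic balance rearranged: |∂P/∂n| = f ρ V_g
|∂P/∂n| = 1.32×10⁻⁴ × 1.05 × 29.0 = 4.02×10⁻³ Pa/m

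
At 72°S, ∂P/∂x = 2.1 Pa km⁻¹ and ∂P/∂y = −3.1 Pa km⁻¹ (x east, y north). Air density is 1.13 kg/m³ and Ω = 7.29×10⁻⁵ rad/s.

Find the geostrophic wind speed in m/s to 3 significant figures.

23.9 m/s

Coriolis parameter at 72°S:
f = 2Ω sin φ = 2 × 7.29×10⁻⁵ × sin 72° = 1.39×10⁻⁴ s⁻¹
In the Southern Hemisphere f is negative: f = −1.39×10⁻⁴ s⁻¹.
Component geostrophic relations (x east, y north):
u_g = −(1/(fρ)) ∂P/∂y,  v_g = (1/(fρ)) ∂P/∂x
u_g = −(−3.1×10⁻³)/(−1.39×10⁻⁴ × 1.13) = −19.8 m/s;  v_g = (2.1×10⁻³)/(−1.39×10⁻⁴ × 1.13) = −13.4 m/s
|V_g| = √(u_g² + v_g²) = 23.9 m/s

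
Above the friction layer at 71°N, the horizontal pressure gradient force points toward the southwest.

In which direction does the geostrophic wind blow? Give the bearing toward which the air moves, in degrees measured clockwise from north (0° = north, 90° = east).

315°

The pressure-gradient force points toward the southwest (bearing 225°).
Geostrophic balance: in the Northern Hemisphere the Coriolis force deflects motion to the right, so the geostrophic wind blows 90° to the right of the pressure-gradient force (low pressure on the left).
Rotating 225° by 90° clockwise gives 315° — the wind blows toward the northwest.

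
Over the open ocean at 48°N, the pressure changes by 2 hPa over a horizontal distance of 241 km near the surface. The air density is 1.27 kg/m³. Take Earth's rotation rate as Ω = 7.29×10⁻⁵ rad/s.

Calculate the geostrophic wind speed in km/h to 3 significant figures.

Coriolis parameter at 48°N:
f = 2Ω sin φ = 2 × 7.29×10⁻⁵ × sin 48° = 1.08×10⁻⁴ s⁻¹
Pressure gradient: |∂P/∂n| = 200 Pa / 241000 m = 8.30×10⁻⁴ Pa/m
Geostrophic balance (pressure-gradient force = Coriolis force):
V_g = (1/(fρ)) |∂P/∂n| = 8.30×10⁻⁴ / (1.08×10⁻⁴ × 1.27) = 6.03 m/s
Converting: 6.03 m/s × 3.6 = 21.7 km/h

21.7 km/h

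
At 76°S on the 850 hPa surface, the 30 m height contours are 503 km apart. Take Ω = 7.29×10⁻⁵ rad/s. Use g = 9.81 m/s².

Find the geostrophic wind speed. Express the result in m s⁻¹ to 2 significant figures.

Coriolis parameter at 76°S:
f = 2Ω sin φ = 2 × 7.29×10⁻⁵ × sin 76° = 1.41×10⁻⁴ s⁻¹
Height gradient: |∂Z/∂n| = 30 m / 503000 m = 5.96×10⁻⁵
On a pressure surface, geostrophic balance gives V_g = (g/f)|∂Z/∂n|:
V_g = 9.81 × 5.96×10⁻⁵ / 1.41×10⁻⁴ = 4.14 m/s

4.1 m s⁻¹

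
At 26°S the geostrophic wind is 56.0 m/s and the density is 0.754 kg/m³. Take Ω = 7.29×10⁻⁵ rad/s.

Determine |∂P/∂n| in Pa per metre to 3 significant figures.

Coriolis parameter at 26°S:
f = 2Ω sin φ = 2 × 7.29×10⁻⁵ × sin 26° = 6.39×10⁻⁵ s⁻¹
Geostrophic balance rearranged: |∂P/∂n| = f ρ V_g
|∂P/∂n| = 6.39×10⁻⁵ × 0.754 × 56.0 = 2.70×10⁻³ Pa/m

2.70×10⁻³ Pa/m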